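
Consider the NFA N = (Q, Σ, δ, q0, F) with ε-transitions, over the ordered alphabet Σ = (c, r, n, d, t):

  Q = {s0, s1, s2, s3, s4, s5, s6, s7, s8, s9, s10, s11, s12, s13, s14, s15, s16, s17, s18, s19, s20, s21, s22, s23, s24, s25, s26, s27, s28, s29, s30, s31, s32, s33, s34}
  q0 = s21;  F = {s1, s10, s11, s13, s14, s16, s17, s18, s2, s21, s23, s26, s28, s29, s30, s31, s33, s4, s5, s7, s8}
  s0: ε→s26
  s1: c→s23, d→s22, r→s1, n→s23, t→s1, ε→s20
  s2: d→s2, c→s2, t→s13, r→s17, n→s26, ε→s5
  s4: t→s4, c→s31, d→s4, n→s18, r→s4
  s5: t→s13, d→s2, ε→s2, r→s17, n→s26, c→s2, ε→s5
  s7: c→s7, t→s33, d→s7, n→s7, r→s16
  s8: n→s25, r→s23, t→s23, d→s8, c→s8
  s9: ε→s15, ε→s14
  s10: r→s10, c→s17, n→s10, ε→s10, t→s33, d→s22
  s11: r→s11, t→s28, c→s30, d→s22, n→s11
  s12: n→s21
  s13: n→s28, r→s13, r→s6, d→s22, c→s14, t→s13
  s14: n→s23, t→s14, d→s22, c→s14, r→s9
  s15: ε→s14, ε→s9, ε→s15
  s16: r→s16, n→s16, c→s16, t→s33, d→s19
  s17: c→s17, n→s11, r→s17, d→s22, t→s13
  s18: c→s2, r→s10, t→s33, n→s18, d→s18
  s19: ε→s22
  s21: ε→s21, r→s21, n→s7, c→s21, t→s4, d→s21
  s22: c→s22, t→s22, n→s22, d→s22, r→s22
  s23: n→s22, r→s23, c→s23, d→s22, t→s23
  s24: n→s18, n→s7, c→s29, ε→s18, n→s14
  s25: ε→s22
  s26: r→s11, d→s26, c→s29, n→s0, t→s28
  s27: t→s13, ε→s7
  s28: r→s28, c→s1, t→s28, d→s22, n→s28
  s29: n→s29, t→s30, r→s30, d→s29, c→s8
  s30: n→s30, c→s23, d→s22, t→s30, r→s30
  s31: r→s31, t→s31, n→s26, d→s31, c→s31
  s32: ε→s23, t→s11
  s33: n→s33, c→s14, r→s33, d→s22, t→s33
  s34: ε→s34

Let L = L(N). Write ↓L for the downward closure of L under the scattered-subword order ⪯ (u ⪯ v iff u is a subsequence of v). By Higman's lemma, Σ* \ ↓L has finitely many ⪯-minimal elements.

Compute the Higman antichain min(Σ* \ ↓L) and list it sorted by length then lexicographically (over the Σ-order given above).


A = [nrd, ntd, ntcnn, tcnccn].

|Q|=35, |F|=21, |δ|=136 (18 ε).
min D↑ (21 st, q0=0, F={7}): 0:c→0,r→0,n→1,d→0,t→2 1:c→1,r→3,n→1,d→1,t→4 2:c→5,r→2,n→6,d→2,t→2 3:c→3,r→3,n→3,d→7,t→4 4:c→8,r→4,n→4,d→7,t→4 5:c→5,r→5,n→9,d→5,t→5 6:c→10,r→11,n→6,d→6,t→4 7:c→7,r→7,n→7,d→7,t→7 8:c→8,r→8,n→12,d→7,t→8 9:c→13,r→14,n→9,d→9,t→15 10:c→10,r→16,n→9,d→10,t→17 11:c→16,r→11,n→11,d→7,t→4 12:c→12,r→12,n→7,d→7,t→12 13:c→18,r→19,n→13,d→13,t→19 14:c→19,r→14,n→14,d→7,t→15 15:c→20,r→15,n→15,d→7,t→15 16:c→16,r→16,n→14,d→7,t→17 17:c→8,r→17,n→15,d→7,t→17 18:c→18,r→12,n→7,d→18,t→12 19:c→12,r→19,n→19,d→7,t→19 20:c→12,r→20,n→12,d→7,t→20 (ε-aug+det+¬).
'nrd': |S_i|=[29, 26, 17, 2] end={s19,s22} ∉↓L; 3/3 deletions ∈↓L.
'ntd': N↓-sim [29, 26, 12, 1] end={s22} ∉↓L; 3/3 single-dels accept.
'ntcnn': run [29, 26, 12, 7, 2, 1] end={s22} ∉↓L; 5/5 del acc.
'tcnccn': N↓-sim [29, 25, 21, 12, 8, 4, 2] end={s22,s25} ∉↓L; 6/6 single-dels accept.
4 minimals (antichain).


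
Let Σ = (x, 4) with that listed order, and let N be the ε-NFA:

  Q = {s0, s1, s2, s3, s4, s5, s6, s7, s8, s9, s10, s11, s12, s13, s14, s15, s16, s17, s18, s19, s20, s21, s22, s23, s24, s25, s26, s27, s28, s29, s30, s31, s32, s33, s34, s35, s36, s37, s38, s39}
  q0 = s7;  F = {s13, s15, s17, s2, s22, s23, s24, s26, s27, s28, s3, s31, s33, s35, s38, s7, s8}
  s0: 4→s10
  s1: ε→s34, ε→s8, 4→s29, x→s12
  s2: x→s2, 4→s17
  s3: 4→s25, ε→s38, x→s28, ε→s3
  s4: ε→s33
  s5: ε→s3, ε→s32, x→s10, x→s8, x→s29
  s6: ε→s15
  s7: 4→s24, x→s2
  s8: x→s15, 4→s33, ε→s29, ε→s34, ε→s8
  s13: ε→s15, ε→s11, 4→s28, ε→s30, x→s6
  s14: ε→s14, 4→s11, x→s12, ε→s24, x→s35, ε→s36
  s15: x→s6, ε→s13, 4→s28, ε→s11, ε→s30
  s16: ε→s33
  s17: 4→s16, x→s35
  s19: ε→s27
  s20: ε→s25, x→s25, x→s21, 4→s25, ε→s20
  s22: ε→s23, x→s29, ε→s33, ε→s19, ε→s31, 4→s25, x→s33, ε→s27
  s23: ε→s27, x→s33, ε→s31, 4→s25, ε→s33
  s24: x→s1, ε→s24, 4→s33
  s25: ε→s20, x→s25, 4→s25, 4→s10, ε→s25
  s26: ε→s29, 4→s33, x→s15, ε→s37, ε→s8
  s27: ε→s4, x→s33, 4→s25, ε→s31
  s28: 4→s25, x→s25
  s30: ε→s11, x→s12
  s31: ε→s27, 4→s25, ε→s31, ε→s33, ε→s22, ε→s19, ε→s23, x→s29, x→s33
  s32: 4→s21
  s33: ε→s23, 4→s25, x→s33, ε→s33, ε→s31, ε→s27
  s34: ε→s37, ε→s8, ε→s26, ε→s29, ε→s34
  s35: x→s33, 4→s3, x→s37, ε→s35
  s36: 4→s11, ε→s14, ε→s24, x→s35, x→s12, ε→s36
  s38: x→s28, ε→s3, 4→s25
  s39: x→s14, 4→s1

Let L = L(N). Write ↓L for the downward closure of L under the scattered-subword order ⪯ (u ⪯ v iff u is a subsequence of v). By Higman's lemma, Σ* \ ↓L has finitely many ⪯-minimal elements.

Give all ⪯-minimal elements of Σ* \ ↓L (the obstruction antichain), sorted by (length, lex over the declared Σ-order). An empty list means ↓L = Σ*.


min(Σ*\↓L) = [444, x4xx4, 4xx4x, x4x4xx].

|Q|=40, |F|=17, |δ|=120 (61 ε).
min D↑ (11 st, q0=0, F={8}): 0:x→1,4→2 1:x→1,4→3 2:x→4,4→5 3:x→6,4→5 4:x→7,4→5 5:x→5,4→8 6:x→5,4→9 7:x→7,4→10 8:x→8,4→8 9:x→10,4→8 10:x→8,4→8 [Hopcroft].
'444': |S_i|=[32, 30, 16, 4] end={s10,s20,s21,s25} ∉↓L; 3/3 single-dels accept.
'x4xx4': |S_i|=[32, 30, 19, 17, 14, 4] end={s10,s20,s21,s25} ∉↓L; 5/5 single-dels accept.
'4xx4x': run [32, 30, 27, 20, 5, 4] end={s10,s20,s21,s25} — reject; 5/5 del acc.
'x4x4xx': |S_i|=[32, 30, 19, 17, 7, 5, 4] end={s10,s20,s21,s25} rej; 6/6 single-dels accept.
4 words, ⪯-incomp.


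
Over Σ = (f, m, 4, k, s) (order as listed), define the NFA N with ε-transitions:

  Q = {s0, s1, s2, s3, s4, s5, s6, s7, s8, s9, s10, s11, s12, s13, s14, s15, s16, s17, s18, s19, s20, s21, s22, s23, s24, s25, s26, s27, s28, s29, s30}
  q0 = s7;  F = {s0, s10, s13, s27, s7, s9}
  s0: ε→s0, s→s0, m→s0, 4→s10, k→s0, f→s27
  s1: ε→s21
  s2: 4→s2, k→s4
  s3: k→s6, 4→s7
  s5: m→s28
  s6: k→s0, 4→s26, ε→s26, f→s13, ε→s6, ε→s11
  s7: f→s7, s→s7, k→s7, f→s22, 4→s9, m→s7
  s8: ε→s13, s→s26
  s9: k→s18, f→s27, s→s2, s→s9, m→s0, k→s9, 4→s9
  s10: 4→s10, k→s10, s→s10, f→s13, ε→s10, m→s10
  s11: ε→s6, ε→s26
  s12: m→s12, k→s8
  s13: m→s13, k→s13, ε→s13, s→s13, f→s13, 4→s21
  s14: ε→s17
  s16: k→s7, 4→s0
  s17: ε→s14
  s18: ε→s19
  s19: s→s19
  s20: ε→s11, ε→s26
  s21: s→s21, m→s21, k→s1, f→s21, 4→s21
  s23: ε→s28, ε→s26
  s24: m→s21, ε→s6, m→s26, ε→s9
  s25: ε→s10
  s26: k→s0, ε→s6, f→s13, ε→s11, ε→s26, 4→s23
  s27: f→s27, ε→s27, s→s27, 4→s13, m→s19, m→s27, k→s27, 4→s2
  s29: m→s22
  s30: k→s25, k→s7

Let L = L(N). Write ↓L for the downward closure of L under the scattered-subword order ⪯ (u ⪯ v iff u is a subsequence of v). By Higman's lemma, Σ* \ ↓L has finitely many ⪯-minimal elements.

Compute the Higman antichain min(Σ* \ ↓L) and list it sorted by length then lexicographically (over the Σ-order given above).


min(Σ*\↓L) = [4f44, 4m4f4].

|Q|=31, |F|=6, |δ|=86 (24 ε).
min D↑ (7 st, q0=0, F={6}): 0:f→0,m→0,4→1,k→0,s→0 1:f→2,m→3,4→1,k→1,s→1 2:f→2,m→2,4→4,k→2,s→2 3:f→2,m→3,4→5,k→3,s→3 4:f→4,m→4,4→6,k→4,s→4 5:f→4,m→5,4→5,k→5,s→5 6:f→6,m→6,4→6,k→6,s→6 (ε-aug+det+¬).
'4f44': N↓-sim [13, 11, 7, 5, 4] end={s1,s2,s21,s4} — reject; 4/4 deletions ∈↓L.
'4m4f4': N↓-sim [13, 11, 9, 6, 3, 2] end={s1,s21} rej; 5/5 del acc.
2 minimals (antichain).


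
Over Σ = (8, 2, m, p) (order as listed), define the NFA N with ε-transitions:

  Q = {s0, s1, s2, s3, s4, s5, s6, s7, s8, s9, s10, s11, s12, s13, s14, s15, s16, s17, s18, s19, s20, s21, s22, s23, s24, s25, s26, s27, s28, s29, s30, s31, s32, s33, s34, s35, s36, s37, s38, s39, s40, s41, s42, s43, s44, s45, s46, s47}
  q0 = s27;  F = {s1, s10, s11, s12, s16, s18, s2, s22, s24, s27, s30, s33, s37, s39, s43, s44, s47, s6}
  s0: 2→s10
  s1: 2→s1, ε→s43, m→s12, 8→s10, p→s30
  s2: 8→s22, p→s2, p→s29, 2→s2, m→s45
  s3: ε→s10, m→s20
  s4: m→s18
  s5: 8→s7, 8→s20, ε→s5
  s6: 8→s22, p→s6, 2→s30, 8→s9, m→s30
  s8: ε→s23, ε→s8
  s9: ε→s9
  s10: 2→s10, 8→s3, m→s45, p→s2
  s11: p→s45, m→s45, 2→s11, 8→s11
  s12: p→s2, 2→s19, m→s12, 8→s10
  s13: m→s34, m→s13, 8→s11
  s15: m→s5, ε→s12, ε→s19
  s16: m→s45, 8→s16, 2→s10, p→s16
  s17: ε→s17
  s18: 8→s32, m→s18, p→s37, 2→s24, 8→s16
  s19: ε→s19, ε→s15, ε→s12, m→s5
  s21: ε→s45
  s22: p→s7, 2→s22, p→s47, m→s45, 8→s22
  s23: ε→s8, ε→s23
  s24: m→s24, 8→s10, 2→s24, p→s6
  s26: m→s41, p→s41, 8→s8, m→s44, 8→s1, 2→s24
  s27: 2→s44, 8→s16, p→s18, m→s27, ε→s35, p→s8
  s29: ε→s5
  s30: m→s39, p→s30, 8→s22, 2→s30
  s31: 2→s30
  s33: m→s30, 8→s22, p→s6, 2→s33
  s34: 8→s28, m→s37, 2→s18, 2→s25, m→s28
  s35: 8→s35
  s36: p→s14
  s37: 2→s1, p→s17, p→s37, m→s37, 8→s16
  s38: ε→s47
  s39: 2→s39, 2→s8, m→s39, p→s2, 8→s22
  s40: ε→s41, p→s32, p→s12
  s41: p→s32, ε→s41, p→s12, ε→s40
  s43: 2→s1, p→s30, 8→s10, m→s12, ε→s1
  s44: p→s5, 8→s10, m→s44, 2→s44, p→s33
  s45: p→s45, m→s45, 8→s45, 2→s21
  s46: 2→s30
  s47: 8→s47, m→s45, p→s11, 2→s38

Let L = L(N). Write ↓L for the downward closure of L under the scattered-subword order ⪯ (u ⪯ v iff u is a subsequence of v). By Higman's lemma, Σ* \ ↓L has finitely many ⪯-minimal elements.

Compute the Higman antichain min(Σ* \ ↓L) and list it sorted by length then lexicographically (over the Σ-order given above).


A = [8m, 2p8ppp, 2pmmpm, pp2mpm].

|Q|=48, |F|=18, |δ|=135 (22 ε).
min D↑ (18 st, q0=0, F={5}): 0:8→1,2→2,m→0,p→3 1:8→1,2→4,m→5,p→1 2:8→4,2→2,m→2,p→6 3:8→1,2→7,m→3,p→8 4:8→4,2→4,m→5,p→9 5:8→5,2→5,m→5,p→5 6:8→10,2→6,m→11,p→12 7:8→4,2→7,m→7,p→12 8:8→1,2→13,m→8,p→8 9:8→10,2→9,m→5,p→9 10:8→10,2→10,m→5,p→14 11:8→10,2→11,m→15,p→11 12:8→10,2→11,m→11,p→12 13:8→4,2→13,m→16,p→11 14:8→14,2→14,m→5,p→17 15:8→10,2→15,m→15,p→9 16:8→4,2→16,m→16,p→9 17:8→17,2→17,m→5,p→5 (ε-aug+det+¬).
'8m': N↓-sim [34, 17, 3] end={s20,s21,s45} rej; 2/2 del acc.
'2p8ppp': |S_i|=[34, 27, 18, 9, 6, 3, 2] end={s21,s45} rej; 6/6 deletions ∈↓L.
'2pmmpm': N↓-sim [34, 27, 18, 15, 14, 11, 2] end={s21,s45} rej; 6/6 single-dels accept.
'pp2mpm': |S_i|=[34, 31, 27, 22, 19, 11, 2] end={s21,s45} rej; 6/6 del acc.
4 words, ⪯-incomp.


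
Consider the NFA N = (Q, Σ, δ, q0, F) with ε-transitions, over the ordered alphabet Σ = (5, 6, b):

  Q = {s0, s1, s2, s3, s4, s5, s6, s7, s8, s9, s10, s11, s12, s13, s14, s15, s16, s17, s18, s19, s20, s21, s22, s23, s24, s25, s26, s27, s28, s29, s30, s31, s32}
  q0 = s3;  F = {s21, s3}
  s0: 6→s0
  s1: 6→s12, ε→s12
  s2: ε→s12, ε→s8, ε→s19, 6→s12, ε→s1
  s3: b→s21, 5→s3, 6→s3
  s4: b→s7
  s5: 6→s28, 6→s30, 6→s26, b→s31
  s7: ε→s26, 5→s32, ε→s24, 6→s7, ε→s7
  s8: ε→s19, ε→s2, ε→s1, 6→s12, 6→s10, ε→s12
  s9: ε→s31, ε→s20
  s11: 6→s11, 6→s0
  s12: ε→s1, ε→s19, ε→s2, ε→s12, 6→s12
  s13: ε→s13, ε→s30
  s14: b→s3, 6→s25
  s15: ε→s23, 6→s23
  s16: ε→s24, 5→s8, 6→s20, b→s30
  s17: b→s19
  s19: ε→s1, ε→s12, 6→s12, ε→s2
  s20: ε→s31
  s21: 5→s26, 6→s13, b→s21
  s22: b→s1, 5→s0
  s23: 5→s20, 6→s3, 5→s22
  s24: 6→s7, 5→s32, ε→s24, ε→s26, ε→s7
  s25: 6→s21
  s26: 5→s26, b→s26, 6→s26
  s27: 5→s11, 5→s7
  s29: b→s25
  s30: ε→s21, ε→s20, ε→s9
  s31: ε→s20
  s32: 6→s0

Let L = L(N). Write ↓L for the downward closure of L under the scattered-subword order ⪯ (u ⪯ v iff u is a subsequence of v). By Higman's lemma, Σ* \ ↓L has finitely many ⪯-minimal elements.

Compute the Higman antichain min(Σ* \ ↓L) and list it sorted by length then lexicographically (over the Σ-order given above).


|Q|=33, |F|=2, |δ|=77 (33 ε).
min D↑ (3 st, q0=0, F={2}): 0:5→0,6→0,b→1 1:5→2,6→1,b→1 2:5→2,6→2,b→2 (ε-aug+det+¬).
'b5': |S_i|=[8, 7, 1] end={s26} ∉↓L; 2/2 del acc.
1 minimals (antichain).

A = [b5].


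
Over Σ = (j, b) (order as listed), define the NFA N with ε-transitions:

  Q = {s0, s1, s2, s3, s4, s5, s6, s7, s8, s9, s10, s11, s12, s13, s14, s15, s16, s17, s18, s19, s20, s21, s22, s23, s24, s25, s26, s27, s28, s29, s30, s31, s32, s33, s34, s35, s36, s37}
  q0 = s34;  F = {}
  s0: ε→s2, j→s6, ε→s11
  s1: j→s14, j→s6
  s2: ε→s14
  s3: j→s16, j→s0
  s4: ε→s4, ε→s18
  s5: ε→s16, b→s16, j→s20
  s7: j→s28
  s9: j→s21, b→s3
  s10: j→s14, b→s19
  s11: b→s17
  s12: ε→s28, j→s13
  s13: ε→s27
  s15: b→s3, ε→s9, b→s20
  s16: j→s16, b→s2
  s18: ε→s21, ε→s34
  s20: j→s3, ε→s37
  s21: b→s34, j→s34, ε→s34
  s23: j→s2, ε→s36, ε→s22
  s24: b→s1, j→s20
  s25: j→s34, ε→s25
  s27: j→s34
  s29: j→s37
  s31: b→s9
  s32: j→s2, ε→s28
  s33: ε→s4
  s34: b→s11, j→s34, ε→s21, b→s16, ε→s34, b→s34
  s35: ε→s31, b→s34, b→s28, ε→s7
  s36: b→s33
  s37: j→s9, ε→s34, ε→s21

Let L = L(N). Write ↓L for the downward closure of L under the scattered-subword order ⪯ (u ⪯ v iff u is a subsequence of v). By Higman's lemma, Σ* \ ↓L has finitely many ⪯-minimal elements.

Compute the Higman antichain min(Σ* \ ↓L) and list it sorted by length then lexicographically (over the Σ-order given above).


A = [ε].

|Q|=38, |F|=0, |δ|=61 (24 ε).
min D↑ (1 st, q0=0, F={0}): 0:j→0,b→0 [Hopcroft].
ε ∈ L(D↑) — L = ∅.


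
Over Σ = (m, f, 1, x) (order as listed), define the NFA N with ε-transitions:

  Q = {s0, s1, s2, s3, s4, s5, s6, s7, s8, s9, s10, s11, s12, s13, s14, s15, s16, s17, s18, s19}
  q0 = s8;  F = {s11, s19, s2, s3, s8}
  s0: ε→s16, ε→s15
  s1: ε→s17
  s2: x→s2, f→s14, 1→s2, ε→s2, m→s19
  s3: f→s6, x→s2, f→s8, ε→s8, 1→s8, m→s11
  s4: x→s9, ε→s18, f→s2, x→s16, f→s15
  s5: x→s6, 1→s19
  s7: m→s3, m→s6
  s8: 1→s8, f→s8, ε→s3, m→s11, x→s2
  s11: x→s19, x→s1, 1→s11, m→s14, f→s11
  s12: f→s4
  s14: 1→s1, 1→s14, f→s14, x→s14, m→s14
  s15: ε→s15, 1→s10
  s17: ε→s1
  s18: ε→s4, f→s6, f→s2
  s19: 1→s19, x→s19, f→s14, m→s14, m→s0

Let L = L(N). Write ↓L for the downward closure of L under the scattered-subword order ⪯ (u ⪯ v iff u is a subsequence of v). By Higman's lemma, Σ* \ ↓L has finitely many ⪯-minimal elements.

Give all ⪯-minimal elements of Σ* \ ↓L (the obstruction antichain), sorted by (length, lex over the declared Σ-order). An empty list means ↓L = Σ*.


|Q|=20, |F|=5, |δ|=50 (10 ε).
min D↑ (5 st, q0=0, F={3}): 0:m→1,f→0,1→0,x→2 1:m→3,f→1,1→1,x→4 2:m→4,f→3,1→2,x→2 3:m→3,f→3,1→3,x→3 4:m→3,f→3,1→4,x→4 [Hopcroft].
'mm': |S_i|=[13, 9, 7] end={s0,s1,s10,s14,s15,s16,s17} — reject; 2/2 single-dels accept.
'xf': N↓-sim [13, 9, 3] end={s1,s14,s17} rej; 2/2 deletions ∈↓L.
2 minimals (antichain).

min(Σ*\↓L) = [mm, xf].


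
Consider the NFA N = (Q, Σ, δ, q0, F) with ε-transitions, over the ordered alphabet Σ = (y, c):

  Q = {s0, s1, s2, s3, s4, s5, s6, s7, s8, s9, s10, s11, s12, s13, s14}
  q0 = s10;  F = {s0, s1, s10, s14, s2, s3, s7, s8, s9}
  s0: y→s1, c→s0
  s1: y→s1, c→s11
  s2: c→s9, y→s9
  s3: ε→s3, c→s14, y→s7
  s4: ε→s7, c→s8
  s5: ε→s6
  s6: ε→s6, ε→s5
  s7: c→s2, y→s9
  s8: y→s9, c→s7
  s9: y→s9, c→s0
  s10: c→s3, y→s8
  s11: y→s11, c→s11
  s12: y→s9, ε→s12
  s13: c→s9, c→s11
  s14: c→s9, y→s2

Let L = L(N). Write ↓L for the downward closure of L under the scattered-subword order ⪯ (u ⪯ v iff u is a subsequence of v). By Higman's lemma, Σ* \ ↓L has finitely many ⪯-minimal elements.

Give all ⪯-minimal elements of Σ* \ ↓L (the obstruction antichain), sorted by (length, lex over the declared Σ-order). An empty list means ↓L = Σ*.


Antichain: [yycyc, ccccyc].

|Q|=15, |F|=9, |δ|=30 (6 ε).
min D↑ (10 st, q0=0, F={9}): 0:y→1,c→2 1:y→3,c→4 2:y→4,c→5 3:y→3,c→6 4:y→3,c→7 5:y→7,c→3 6:y→8,c→6 7:y→3,c→3 8:y→8,c→9 9:y→9,c→9 (ε-aug+det+¬).
'yycyc': run [10, 7, 4, 3, 2, 1] end={s11} — reject; 5/5 single-dels accept.
'ccccyc': run [10, 8, 6, 4, 3, 2, 1] end={s11} ∉↓L; 6/6 single-dels accept.
2 obstructions.


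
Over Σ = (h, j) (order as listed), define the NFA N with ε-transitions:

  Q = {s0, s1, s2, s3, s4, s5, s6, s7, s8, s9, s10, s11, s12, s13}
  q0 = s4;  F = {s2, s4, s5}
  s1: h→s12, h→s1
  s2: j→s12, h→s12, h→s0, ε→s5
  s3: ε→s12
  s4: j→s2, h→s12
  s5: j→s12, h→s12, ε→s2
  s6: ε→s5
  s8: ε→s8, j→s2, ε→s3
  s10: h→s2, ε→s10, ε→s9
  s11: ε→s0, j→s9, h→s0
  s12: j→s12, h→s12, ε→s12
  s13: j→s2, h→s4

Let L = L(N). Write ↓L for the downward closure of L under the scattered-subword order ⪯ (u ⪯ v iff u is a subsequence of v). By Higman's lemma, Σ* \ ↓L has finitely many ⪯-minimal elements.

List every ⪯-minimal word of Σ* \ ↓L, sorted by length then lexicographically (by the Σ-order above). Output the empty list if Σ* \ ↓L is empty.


|Q|=14, |F|=3, |δ|=27 (10 ε).
min D↑ (3 st, q0=0, F={1}): 0:h→1,j→2 1:h→1,j→1 2:h→1,j→1 [Hopcroft].
'h': run [5, 2] end={s0,s12} rej; 1/1 del acc.
'jj': |S_i|=[5, 4, 1] end={s12} — reject; 2/2 del acc.
2 obstructions.

min(Σ*\↓L) = [h, jj].


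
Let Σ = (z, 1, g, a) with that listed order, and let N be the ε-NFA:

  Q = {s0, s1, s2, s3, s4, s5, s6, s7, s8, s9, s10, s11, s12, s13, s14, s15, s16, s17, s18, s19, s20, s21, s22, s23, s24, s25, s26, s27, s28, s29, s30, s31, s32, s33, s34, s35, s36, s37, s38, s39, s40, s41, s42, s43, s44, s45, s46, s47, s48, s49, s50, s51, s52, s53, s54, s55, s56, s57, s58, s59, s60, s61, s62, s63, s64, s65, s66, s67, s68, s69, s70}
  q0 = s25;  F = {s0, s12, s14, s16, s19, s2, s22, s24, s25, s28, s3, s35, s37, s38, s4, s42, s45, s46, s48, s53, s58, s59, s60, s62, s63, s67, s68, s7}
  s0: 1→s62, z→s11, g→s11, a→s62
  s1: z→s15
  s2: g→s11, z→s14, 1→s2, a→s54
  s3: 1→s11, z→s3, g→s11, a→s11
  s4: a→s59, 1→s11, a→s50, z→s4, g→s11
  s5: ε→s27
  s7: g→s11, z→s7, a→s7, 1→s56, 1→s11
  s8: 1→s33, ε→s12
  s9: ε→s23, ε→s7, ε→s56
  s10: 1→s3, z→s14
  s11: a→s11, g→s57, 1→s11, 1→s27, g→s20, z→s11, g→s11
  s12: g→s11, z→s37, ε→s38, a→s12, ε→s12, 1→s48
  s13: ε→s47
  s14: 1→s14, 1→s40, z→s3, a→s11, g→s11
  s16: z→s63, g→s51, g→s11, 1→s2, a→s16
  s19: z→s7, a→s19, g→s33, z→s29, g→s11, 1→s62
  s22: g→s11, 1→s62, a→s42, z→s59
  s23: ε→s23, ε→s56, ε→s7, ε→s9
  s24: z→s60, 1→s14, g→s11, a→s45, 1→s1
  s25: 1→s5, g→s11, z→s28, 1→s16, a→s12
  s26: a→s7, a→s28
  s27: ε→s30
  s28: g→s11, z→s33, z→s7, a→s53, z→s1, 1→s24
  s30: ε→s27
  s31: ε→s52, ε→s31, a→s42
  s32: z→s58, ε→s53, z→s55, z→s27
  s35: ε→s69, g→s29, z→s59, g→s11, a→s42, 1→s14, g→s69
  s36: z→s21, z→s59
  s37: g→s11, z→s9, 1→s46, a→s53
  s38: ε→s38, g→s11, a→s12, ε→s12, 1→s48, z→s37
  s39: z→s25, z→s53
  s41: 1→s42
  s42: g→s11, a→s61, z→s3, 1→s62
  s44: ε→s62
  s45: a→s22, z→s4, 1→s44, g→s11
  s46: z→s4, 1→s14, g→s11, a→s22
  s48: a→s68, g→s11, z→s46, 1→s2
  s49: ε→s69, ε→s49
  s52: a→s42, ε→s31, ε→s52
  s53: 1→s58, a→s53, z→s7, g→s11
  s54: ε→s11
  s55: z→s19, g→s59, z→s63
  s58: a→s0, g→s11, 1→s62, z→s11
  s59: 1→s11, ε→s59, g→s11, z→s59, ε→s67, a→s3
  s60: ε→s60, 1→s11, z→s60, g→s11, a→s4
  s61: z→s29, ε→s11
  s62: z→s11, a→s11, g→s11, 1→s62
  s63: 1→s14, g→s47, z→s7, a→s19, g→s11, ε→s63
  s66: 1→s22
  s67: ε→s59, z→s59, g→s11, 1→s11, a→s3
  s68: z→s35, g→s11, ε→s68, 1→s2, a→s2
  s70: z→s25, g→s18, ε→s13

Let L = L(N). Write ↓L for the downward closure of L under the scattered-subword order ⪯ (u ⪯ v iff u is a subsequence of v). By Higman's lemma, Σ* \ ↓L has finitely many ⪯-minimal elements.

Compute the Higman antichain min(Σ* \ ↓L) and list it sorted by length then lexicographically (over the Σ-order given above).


A = [g, zz1, 11a, za1z, a1aaa, z1aaaa].

|Q|=71, |F|=28, |δ|=189 (34 ε).
min D↑ (27 st, q0=0, F={3}): 0:z→1,1→2,g→3,a→4 1:z→5,1→6,g→3,a→7 2:z→8,1→9,g→3,a→2 3:z→3,1→3,g→3,a→3 4:z→10,1→11,g→3,a→4 5:z→5,1→3,g→3,a→5 6:z→12,1→13,g→3,a→14 7:z→5,1→15,g→3,a→7 8:z→5,1→13,g→3,a→16 9:z→13,1→9,g→3,a→3 10:z→5,1→17,g→3,a→7 11:z→17,1→9,g→3,a→18 12:z→12,1→3,g→3,a→19 13:z→20,1→13,g→3,a→3 14:z→19,1→21,g→3,a→22 15:z→3,1→21,g→3,a→23 16:z→5,1→21,g→3,a→16 17:z→19,1→13,g→3,a→22 18:z→24,1→9,g→3,a→9 19:z→19,1→3,g→3,a→25 20:z→20,1→3,g→3,a→3 21:z→3,1→21,g→3,a→3 22:z→25,1→21,g→3,a→26 23:z→3,1→21,g→3,a→21 24:z→25,1→13,g→3,a→26 25:z→25,1→3,g→3,a→20 26:z→20,1→21,g→3,a→3 (ε-aug+det+¬).
'g': |S_i|=[49, 10] end={s11,s20,s27,s29,s30,s33,s47,s51,s57,s69} — reject; 1/1 deletions ∈↓L.
'zz1': |S_i|=[49, 39, 19, 6] end={s11,s20,s27,s30,s56,s57} rej; 3/3 deletions ∈↓L.
'11a': N↓-sim [49, 41, 15, 6] end={s11,s20,s27,s30,s54,s57} rej; 3/3 deletions ∈↓L.
'za1z': N↓-sim [49, 39, 24, 10, 5] end={s11,s20,s27,s30,s57} rej; 4/4 single-dels accept.
'a1aaa': N↓-sim [49, 42, 28, 22, 14, 8] end={s11,s20,s27,s29,s30,s54,s57,s61} rej; 5/5 del acc.
'z1aaaa': N↓-sim [49, 39, 27, 18, 14, 10, 7] end={s11,s20,s27,s29,s30,s57,s61} rej; 6/6 del acc.
6 obstructions.


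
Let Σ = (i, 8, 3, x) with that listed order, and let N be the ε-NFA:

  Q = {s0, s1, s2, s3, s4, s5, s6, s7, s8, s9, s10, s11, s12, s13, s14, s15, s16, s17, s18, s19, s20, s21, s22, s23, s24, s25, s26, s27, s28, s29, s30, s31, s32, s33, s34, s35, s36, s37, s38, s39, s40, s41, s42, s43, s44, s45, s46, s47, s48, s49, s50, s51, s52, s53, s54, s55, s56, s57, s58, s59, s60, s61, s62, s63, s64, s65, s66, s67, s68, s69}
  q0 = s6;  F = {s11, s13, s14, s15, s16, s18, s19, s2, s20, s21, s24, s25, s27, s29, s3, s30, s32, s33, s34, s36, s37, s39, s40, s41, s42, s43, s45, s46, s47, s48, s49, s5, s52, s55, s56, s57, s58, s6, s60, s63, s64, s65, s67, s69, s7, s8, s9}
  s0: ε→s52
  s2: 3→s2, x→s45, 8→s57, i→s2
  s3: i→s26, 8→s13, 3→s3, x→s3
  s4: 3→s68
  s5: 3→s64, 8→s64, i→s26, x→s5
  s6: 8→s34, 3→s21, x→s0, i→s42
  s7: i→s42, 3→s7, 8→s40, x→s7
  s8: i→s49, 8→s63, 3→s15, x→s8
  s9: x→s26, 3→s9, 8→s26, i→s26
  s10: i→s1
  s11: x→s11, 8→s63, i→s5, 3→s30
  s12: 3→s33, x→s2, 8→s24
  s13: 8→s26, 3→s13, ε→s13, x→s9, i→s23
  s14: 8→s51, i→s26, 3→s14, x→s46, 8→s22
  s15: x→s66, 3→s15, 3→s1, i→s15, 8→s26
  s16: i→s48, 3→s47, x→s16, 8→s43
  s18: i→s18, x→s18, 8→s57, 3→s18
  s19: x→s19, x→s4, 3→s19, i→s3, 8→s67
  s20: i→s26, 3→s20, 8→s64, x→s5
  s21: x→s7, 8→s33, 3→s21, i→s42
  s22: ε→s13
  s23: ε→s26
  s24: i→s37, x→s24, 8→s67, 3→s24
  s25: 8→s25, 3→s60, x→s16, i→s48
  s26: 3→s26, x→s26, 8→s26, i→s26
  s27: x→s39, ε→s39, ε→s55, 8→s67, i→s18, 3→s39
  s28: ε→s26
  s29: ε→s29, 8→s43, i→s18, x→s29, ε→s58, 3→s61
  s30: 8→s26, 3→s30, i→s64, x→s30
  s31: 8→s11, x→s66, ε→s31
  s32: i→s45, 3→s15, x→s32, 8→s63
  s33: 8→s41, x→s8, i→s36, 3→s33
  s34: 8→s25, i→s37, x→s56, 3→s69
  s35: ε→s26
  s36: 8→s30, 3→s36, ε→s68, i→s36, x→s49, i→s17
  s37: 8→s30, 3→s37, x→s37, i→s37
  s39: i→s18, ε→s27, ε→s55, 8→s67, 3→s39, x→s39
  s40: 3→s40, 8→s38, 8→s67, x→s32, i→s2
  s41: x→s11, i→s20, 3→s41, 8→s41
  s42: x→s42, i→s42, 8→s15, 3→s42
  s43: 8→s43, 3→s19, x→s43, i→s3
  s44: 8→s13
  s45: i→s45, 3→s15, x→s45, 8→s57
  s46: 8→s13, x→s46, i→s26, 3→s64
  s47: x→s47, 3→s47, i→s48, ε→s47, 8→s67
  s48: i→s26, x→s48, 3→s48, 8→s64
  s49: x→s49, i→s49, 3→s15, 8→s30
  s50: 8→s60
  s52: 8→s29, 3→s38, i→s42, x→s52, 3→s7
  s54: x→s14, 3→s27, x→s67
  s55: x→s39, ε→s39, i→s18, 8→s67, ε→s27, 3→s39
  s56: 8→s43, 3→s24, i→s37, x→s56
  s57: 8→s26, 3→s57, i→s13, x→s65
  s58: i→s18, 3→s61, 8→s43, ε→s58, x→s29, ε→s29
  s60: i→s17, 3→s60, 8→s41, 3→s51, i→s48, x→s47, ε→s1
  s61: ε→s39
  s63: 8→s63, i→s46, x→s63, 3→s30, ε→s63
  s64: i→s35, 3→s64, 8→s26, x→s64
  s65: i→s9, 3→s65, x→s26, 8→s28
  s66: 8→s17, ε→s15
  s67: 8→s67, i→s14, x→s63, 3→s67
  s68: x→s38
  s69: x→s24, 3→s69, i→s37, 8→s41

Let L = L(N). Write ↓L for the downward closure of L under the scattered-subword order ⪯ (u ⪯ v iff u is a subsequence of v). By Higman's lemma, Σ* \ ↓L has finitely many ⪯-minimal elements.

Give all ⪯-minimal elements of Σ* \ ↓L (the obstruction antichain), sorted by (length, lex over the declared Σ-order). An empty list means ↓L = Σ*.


|Q|=70, |F|=47, |δ|=237 (23 ε).
min D↑ (45 st, q0=0, F={13}): 0:i→1,8→2,3→3,x→4 1:i→1,8→5,3→1,x→1 2:i→6,8→7,3→8,x→9 3:i→1,8→10,3→3,x→11 4:i→1,8→12,3→11,x→4 5:i→5,8→13,3→5,x→5 6:i→6,8→14,3→6,x→6 7:i→15,8→7,3→16,x→17 8:i→6,8→18,3→8,x→19 9:i→6,8→20,3→19,x→9 10:i→21,8→18,3→10,x→22 11:i→1,8→23,3→11,x→11 12:i→24,8→20,3→25,x→12 13:i→13,8→13,3→13,x→13 14:i→26,8→13,3→14,x→14 15:i→13,8→26,3→15,x→15 16:i→15,8→18,3→16,x→27 17:i→15,8→20,3→27,x→17 18:i→28,8→18,3→18,x→29 19:i→6,8→30,3→19,x→19 20:i→31,8→20,3→32,x→20 21:i→21,8→14,3→21,x→33 22:i→33,8→34,3→5,x→22 23:i→35,8→30,3→23,x→36 24:i→24,8→37,3→24,x→24 25:i→24,8→30,3→25,x→25 26:i→13,8→13,3→26,x→26 27:i→15,8→30,3→27,x→27 28:i→13,8→26,3→28,x→38 29:i→38,8→34,3→14,x→29 30:i→39,8→30,3→30,x→34 31:i→13,8→40,3→31,x→31 32:i→31,8→30,3→32,x→32 33:i→33,8→14,3→5,x→33 34:i→41,8→34,3→14,x→34 35:i→35,8→37,3→35,x→42 36:i→42,8→34,3→5,x→36 37:i→40,8→13,3→37,x→43 38:i→13,8→26,3→26,x→38 39:i→13,8→40,3→39,x→41 40:i→13,8→13,3→40,x→44 41:i→13,8→40,3→26,x→41 42:i→42,8→37,3→5,x→42 43:i→44,8→13,3→43,x→13 44:i→13,8→13,3→44,x→13.
'i88': run [61, 31, 16, 3] end={s17,s26,s28} rej; 3/3 del acc.
'88ii': |S_i|=[61, 55, 33, 15, 3] end={s23,s26,s35} ∉↓L; 4/4 single-dels accept.
'38x38': N↓-sim [61, 51, 34, 23, 14, 3] end={s17,s26,s28} ∉↓L; 5/5 del acc.
'x8i8xx': N↓-sim [61, 51, 37, 21, 10, 4, 1] end={s26} rej; 6/6 del acc.
4 words, ⪯-incomp.

min(Σ*\↓L) = [i88, 88ii, 38x38, x8i8xx].


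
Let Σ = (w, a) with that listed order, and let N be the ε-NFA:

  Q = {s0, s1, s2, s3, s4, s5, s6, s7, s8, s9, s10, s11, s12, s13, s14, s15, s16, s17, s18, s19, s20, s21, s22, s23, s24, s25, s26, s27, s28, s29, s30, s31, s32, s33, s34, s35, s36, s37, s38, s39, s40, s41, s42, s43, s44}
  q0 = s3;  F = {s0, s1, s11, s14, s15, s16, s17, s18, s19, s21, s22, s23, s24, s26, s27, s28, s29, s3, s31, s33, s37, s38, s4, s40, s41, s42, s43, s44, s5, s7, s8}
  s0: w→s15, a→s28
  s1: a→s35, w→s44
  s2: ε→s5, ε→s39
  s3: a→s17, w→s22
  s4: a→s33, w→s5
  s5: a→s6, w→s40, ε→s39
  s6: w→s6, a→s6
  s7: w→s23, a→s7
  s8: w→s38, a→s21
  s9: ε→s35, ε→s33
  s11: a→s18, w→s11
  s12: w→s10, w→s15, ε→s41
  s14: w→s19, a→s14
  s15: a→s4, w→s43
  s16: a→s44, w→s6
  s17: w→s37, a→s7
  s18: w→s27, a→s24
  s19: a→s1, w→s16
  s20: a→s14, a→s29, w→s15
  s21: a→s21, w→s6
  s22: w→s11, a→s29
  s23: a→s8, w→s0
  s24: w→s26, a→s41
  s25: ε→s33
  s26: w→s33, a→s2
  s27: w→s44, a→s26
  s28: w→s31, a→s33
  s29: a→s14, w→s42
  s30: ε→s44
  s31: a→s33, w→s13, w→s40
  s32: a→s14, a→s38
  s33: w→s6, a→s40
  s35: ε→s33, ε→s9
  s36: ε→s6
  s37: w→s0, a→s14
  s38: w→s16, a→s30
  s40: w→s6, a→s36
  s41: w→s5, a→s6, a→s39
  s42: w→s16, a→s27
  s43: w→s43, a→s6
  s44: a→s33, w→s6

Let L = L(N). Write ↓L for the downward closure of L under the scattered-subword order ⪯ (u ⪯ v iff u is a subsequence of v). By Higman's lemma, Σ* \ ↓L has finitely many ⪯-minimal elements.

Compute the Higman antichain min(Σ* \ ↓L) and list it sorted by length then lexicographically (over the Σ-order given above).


|Q|=45, |F|=31, |δ|=84 (11 ε).
min D↑ (32 st, q0=0, F={22}): 0:w→1,a→2 1:w→3,a→4 2:w→5,a→6 3:w→3,a→7 4:w→8,a→9 5:w→10,a→9 6:w→11,a→6 7:w→12,a→13 8:w→14,a→12 9:w→15,a→9 10:w→16,a→17 11:w→10,a→18 12:w→19,a→20 13:w→20,a→21 14:w→22,a→19 15:w→14,a→23 16:w→24,a→25 17:w→26,a→27 18:w→28,a→29 19:w→22,a→27 20:w→27,a→30 21:w→30,a→22 22:w→22,a→22 23:w→19,a→27 24:w→24,a→22 25:w→30,a→27 26:w→31,a→27 27:w→22,a→31 28:w→14,a→19 29:w→22,a→29 30:w→31,a→22 31:w→22,a→22.
'wawww': N↓-sim [39, 36, 29, 20, 7, 1] end={s6} ∉↓L; 5/5 del acc.
'wwaaaa': run [39, 36, 29, 21, 12, 7, 3] end={s36,s39,s6} rej; 6/6 del acc.
'awwwwa': |S_i|=[39, 36, 30, 21, 13, 7, 2] end={s36,s6} ∉↓L; 6/6 single-dels accept.
'awwaaw': N↓-sim [39, 36, 30, 21, 15, 6, 1] end={s6} ∉↓L; 6/6 deletions ∈↓L.
'aawaaw': run [39, 36, 31, 26, 20, 9, 1] end={s6} ∉↓L; 6/6 del acc.
5 words, ⪯-incomp.

A = [wawww, wwaaaa, awwwwa, awwaaw, aawaaw].


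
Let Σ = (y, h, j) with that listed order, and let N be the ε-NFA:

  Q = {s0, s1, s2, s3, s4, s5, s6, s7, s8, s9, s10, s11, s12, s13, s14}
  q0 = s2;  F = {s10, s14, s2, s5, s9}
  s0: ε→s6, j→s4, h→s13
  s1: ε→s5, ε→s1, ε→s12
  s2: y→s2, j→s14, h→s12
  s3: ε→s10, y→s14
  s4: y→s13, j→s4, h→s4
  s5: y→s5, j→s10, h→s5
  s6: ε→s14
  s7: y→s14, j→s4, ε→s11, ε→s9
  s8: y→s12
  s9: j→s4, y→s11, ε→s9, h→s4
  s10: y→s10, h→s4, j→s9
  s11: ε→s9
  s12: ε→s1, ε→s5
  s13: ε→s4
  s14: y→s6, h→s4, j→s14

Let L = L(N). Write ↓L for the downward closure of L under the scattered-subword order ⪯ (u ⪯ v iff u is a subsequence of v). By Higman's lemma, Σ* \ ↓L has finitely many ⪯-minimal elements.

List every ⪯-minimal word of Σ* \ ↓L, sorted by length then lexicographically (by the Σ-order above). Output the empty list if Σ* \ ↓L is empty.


A = [jh, hjjj].

|Q|=15, |F|=5, |δ|=37 (13 ε).
min D↑ (6 st, q0=0, F={4}): 0:y→0,h→1,j→2 1:y→1,h→1,j→3 2:y→2,h→4,j→2 3:y→3,h→4,j→5 4:y→4,h→4,j→4 5:y→5,h→4,j→4 (ε-aug+det+¬).
'jh': |S_i|=[11, 7, 2] end={s13,s4} — reject; 2/2 del acc.
'hjjj': run [11, 8, 5, 4, 2] end={s13,s4} ∉↓L; 4/4 deletions ∈↓L.
2 words, ⪯-incomp.


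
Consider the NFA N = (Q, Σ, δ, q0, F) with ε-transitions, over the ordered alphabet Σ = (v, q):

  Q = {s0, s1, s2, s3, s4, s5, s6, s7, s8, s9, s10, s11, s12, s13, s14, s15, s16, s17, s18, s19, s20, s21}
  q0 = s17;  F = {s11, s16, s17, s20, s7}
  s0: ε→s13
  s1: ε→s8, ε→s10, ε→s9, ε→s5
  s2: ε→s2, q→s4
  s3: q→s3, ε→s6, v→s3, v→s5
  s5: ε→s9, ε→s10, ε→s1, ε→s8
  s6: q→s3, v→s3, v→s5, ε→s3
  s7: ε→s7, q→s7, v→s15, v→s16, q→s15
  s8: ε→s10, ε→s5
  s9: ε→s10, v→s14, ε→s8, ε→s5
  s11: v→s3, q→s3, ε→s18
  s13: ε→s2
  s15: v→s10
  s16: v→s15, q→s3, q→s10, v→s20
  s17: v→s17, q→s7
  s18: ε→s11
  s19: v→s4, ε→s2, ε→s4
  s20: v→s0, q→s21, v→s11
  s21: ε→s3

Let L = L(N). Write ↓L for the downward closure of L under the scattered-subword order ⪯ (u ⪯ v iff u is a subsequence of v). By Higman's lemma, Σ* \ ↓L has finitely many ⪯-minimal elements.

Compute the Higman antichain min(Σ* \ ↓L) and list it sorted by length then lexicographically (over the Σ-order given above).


|Q|=22, |F|=5, |δ|=49 (24 ε).
min D↑ (6 st, q0=0, F={4}): 0:v→0,q→1 1:v→2,q→1 2:v→3,q→4 3:v→5,q→4 4:v→4,q→4 5:v→4,q→4 (ε-aug+det+¬).
'qvq': N↓-sim [20, 19, 18, 10] end={s1,s10,s14,s21,s3,s4,s5,s6,s8,s9} rej; 3/3 single-dels accept.
'qvvvv': |S_i|=[20, 19, 18, 17, 14, 8] end={s1,s10,s14,s3,s5,s6,s8,s9} rej; 5/5 deletions ∈↓L.
2 minimals (antichain).

Antichain: [qvq, qvvvv].


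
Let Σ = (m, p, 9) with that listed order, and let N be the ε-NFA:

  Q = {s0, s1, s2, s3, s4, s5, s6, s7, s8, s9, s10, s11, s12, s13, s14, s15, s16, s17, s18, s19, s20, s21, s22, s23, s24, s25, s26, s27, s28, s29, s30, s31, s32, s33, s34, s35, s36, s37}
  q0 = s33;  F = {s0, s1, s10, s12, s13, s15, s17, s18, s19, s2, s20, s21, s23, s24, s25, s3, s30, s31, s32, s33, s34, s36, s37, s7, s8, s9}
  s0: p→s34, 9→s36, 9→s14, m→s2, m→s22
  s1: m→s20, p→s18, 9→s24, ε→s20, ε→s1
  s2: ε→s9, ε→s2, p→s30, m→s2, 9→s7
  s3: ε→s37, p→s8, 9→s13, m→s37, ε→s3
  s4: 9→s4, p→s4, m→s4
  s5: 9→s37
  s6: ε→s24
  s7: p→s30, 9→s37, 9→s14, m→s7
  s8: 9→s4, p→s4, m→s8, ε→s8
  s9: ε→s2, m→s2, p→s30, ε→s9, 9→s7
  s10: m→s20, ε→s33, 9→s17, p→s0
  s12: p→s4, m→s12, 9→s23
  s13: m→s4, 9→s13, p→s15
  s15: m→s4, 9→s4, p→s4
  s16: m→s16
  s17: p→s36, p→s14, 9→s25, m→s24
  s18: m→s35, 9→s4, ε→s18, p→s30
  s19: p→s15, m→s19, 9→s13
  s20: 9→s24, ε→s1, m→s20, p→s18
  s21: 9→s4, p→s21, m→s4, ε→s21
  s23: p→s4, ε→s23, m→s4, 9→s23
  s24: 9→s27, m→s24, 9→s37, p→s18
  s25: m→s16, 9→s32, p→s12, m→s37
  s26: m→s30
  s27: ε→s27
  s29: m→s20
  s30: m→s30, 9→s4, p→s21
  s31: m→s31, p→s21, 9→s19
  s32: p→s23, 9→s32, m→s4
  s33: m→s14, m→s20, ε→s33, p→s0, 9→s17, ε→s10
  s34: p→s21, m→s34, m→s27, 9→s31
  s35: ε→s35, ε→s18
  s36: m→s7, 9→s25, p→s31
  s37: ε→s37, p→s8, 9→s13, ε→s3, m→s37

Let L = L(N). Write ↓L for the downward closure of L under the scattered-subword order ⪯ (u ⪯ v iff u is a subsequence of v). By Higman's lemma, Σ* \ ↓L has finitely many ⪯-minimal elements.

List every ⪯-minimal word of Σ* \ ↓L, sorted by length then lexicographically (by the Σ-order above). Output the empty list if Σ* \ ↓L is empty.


A = [mp9, pppm, ppp9, 99pp, 999m].

|Q|=38, |F|=26, |δ|=115 (22 ε).
min D↑ (23 st, q0=0, F={11}): 0:m→1,p→2,9→3 1:m→1,p→4,9→5 2:m→6,p→7,9→8 3:m→5,p→8,9→9 4:m→4,p→10,9→11 5:m→5,p→4,9→12 6:m→6,p→10,9→13 7:m→7,p→14,9→15 8:m→13,p→15,9→9 9:m→12,p→16,9→17 10:m→10,p→14,9→11 11:m→11,p→11,9→11 12:m→12,p→18,9→19 13:m→13,p→10,9→12 14:m→11,p→14,9→11 15:m→15,p→14,9→20 16:m→16,p→11,9→21 17:m→11,p→21,9→17 18:m→18,p→11,9→11 19:m→11,p→22,9→19 20:m→20,p→22,9→19 21:m→11,p→11,9→21 22:m→11,p→11,9→11 (ε-aug+det+¬).
'mp9': N↓-sim [32, 25, 7, 1] end={s4} rej; 3/3 del acc.
'pppm': N↓-sim [32, 26, 12, 3, 1] end={s4} — reject; 4/4 del acc.
'ppp9': run [32, 26, 12, 3, 1] end={s4} ∉↓L; 4/4 deletions ∈↓L.
'99pp': N↓-sim [32, 23, 14, 5, 1] end={s4} — reject; 4/4 deletions ∈↓L.
'999m': run [32, 23, 14, 5, 1] end={s4} — reject; 4/4 deletions ∈↓L.
5 words, ⪯-incomp.


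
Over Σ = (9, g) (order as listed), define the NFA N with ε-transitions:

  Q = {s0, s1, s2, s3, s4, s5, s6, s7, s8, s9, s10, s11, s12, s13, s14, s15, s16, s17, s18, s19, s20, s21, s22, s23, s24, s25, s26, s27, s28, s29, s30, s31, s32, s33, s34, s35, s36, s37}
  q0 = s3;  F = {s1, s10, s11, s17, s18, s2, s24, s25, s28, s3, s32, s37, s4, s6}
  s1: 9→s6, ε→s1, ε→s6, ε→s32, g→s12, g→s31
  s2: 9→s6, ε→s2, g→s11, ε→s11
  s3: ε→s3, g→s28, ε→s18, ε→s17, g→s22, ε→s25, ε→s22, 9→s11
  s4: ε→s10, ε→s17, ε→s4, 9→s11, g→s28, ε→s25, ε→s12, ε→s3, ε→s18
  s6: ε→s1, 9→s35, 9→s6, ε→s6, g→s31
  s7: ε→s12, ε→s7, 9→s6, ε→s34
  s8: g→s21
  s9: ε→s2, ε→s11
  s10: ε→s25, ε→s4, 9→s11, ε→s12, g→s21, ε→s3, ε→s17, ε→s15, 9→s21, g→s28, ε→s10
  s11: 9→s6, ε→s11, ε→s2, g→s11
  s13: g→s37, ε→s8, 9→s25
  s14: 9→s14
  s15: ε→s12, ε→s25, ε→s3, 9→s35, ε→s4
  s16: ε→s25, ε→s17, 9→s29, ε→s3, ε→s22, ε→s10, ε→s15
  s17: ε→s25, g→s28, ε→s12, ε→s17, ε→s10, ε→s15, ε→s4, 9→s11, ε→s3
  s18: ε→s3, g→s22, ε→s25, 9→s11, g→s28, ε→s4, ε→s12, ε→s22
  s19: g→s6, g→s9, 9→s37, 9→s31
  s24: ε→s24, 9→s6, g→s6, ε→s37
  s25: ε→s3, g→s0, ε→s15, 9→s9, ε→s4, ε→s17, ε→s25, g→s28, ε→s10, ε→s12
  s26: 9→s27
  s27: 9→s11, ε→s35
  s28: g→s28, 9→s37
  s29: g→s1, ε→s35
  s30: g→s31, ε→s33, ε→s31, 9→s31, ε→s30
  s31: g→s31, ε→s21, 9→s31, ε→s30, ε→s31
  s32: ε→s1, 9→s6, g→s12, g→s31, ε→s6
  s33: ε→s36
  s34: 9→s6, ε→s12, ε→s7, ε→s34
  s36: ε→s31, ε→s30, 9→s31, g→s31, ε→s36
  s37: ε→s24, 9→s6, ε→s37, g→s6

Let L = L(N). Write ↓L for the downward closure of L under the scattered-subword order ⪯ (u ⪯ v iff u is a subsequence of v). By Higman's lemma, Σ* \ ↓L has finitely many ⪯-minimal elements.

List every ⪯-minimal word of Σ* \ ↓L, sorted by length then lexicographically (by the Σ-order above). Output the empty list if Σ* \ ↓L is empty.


A = [99g, g9gg].

|Q|=38, |F|=14, |δ|=141 (84 ε).
min D↑ (6 st, q0=0, F={5}): 0:9→1,g→2 1:9→3,g→1 2:9→4,g→2 3:9→3,g→5 4:9→3,g→3 5:9→5,g→5 [Hopcroft].
'99g': run [25, 15, 10, 6] end={s12,s21,s30,s31,s33,s36} rej; 3/3 deletions ∈↓L.
'g9gg': |S_i|=[25, 17, 12, 10, 6] end={s12,s21,s30,s31,s33,s36} — reject; 4/4 single-dels accept.
2 minimals (antichain).


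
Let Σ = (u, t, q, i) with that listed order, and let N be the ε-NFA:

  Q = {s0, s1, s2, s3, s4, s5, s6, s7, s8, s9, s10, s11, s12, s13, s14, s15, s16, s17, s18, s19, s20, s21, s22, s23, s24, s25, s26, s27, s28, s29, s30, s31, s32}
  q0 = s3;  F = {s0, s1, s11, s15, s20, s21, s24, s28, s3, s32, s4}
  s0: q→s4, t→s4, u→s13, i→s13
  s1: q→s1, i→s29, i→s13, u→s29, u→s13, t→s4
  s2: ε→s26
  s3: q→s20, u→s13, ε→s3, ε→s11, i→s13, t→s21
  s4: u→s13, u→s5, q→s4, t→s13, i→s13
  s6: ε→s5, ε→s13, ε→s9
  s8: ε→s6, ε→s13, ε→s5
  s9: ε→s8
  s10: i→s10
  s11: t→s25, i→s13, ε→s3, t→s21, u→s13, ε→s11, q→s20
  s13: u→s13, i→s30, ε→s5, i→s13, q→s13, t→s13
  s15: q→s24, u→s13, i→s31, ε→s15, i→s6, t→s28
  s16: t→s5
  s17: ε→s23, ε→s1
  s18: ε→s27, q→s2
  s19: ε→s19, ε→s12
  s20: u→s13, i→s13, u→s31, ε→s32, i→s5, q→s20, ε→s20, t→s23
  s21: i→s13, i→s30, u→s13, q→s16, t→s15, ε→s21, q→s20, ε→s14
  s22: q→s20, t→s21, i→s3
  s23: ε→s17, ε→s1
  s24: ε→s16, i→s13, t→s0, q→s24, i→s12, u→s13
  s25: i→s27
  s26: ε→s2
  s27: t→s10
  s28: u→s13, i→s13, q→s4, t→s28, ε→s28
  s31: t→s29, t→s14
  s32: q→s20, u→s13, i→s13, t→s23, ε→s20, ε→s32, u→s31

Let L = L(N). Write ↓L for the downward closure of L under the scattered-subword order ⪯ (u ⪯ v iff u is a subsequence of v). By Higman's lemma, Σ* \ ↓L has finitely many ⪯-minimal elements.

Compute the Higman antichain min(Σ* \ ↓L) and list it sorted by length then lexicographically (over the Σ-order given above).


|Q|=33, |F|=11, |δ|=100 (30 ε).
min D↑ (10 st, q0=0, F={1}): 0:u→1,t→2,q→3,i→1 1:u→1,t→1,q→1,i→1 2:u→1,t→4,q→3,i→1 3:u→1,t→5,q→3,i→1 4:u→1,t→6,q→7,i→1 5:u→1,t→8,q→5,i→1 6:u→1,t→6,q→8,i→1 7:u→1,t→9,q→7,i→1 8:u→1,t→1,q→8,i→1 9:u→1,t→8,q→8,i→1.
'u': |S_i|=[27, 6] end={s13,s14,s29,s30,s31,s5} — reject; 1/1 deletions ∈↓L.
'i': |S_i|=[27, 12] end={s10,s12,s13,s14,s27,s29,s30,s31,s5,s6,s8,s9} — reject; 1/1 deletions ∈↓L.
'qttt': run [27, 16, 10, 4, 3] end={s13,s30,s5} ∉↓L; 4/4 del acc.
'tttqt': N↓-sim [27, 25, 20, 8, 4, 3] end={s13,s30,s5} rej; 5/5 del acc.
4 obstructions.

min(Σ*\↓L) = [u, i, qttt, tttqt].
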